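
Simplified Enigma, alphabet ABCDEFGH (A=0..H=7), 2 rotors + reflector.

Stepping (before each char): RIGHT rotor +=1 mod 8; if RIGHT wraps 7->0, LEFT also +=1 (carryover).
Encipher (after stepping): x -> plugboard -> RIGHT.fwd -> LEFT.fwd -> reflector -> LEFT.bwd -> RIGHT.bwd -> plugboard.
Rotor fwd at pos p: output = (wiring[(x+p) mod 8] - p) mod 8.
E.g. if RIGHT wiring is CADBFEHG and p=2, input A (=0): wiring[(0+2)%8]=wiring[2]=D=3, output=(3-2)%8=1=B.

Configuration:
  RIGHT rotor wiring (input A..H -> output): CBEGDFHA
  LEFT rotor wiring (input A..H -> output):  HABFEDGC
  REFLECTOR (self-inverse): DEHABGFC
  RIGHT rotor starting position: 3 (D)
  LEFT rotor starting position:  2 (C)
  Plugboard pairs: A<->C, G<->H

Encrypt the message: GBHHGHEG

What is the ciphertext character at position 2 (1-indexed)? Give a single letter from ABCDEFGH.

Char 1 ('G'): step: R->4, L=2; G->plug->H->R->C->L->C->refl->H->L'->A->R'->G->plug->H
Char 2 ('B'): step: R->5, L=2; B->plug->B->R->C->L->C->refl->H->L'->A->R'->A->plug->C

C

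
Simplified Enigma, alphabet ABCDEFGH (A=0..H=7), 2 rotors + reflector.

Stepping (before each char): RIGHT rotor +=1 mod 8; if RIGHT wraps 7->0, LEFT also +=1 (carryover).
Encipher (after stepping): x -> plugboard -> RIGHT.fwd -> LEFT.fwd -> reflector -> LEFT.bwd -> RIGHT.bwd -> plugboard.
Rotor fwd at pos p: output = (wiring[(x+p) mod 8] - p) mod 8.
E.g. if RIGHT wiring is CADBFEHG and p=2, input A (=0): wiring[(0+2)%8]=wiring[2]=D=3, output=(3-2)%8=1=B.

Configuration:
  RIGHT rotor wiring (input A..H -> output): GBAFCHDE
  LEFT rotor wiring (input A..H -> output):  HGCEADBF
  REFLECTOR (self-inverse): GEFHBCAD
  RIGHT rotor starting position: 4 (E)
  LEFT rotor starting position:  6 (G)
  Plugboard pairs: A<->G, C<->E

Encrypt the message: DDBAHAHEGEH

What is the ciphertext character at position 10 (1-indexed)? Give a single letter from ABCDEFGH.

Char 1 ('D'): step: R->5, L=6; D->plug->D->R->B->L->H->refl->D->L'->A->R'->G->plug->A
Char 2 ('D'): step: R->6, L=6; D->plug->D->R->D->L->A->refl->G->L'->F->R'->A->plug->G
Char 3 ('B'): step: R->7, L=6; B->plug->B->R->H->L->F->refl->C->L'->G->R'->E->plug->C
Char 4 ('A'): step: R->0, L->7 (L advanced); A->plug->G->R->D->L->D->refl->H->L'->C->R'->E->plug->C
Char 5 ('H'): step: R->1, L=7; H->plug->H->R->F->L->B->refl->E->L'->G->R'->E->plug->C
Char 6 ('A'): step: R->2, L=7; A->plug->G->R->E->L->F->refl->C->L'->H->R'->H->plug->H
Char 7 ('H'): step: R->3, L=7; H->plug->H->R->F->L->B->refl->E->L'->G->R'->G->plug->A
Char 8 ('E'): step: R->4, L=7; E->plug->C->R->H->L->C->refl->F->L'->E->R'->G->plug->A
Char 9 ('G'): step: R->5, L=7; G->plug->A->R->C->L->H->refl->D->L'->D->R'->F->plug->F
Char 10 ('E'): step: R->6, L=7; E->plug->C->R->A->L->G->refl->A->L'->B->R'->H->plug->H

H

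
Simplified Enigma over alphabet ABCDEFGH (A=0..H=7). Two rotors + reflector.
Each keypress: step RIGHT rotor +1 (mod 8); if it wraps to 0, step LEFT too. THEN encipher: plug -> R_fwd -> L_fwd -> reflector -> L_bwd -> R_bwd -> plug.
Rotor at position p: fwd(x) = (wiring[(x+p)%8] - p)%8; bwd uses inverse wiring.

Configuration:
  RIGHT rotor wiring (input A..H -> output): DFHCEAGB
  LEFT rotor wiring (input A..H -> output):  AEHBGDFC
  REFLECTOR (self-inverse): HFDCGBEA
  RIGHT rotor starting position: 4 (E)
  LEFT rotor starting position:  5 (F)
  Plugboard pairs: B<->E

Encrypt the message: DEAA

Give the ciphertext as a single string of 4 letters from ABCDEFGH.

Char 1 ('D'): step: R->5, L=5; D->plug->D->R->G->L->E->refl->G->L'->A->R'->E->plug->B
Char 2 ('E'): step: R->6, L=5; E->plug->B->R->D->L->D->refl->C->L'->F->R'->C->plug->C
Char 3 ('A'): step: R->7, L=5; A->plug->A->R->C->L->F->refl->B->L'->H->R'->H->plug->H
Char 4 ('A'): step: R->0, L->6 (L advanced); A->plug->A->R->D->L->G->refl->E->L'->B->R'->H->plug->H

Answer: BCHH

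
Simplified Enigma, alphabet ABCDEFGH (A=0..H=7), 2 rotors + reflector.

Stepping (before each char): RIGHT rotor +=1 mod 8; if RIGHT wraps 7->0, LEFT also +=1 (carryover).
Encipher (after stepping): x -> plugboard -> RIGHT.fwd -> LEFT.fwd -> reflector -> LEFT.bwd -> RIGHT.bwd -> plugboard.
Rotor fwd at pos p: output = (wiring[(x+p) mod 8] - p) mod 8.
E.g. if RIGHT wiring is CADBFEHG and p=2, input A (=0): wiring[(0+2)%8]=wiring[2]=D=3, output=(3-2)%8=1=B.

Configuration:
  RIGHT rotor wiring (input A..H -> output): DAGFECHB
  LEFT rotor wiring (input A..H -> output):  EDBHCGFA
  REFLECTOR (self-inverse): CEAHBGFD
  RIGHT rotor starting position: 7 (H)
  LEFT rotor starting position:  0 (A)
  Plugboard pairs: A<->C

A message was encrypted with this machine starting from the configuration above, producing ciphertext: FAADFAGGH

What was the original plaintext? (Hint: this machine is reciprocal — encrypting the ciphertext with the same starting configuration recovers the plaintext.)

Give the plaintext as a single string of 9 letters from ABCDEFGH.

Char 1 ('F'): step: R->0, L->1 (L advanced); F->plug->F->R->C->L->G->refl->F->L'->E->R'->E->plug->E
Char 2 ('A'): step: R->1, L=1; A->plug->C->R->E->L->F->refl->G->L'->C->R'->H->plug->H
Char 3 ('A'): step: R->2, L=1; A->plug->C->R->C->L->G->refl->F->L'->E->R'->A->plug->C
Char 4 ('D'): step: R->3, L=1; D->plug->D->R->E->L->F->refl->G->L'->C->R'->A->plug->C
Char 5 ('F'): step: R->4, L=1; F->plug->F->R->E->L->F->refl->G->L'->C->R'->G->plug->G
Char 6 ('A'): step: R->5, L=1; A->plug->C->R->E->L->F->refl->G->L'->C->R'->B->plug->B
Char 7 ('G'): step: R->6, L=1; G->plug->G->R->G->L->H->refl->D->L'->H->R'->F->plug->F
Char 8 ('G'): step: R->7, L=1; G->plug->G->R->D->L->B->refl->E->L'->F->R'->F->plug->F
Char 9 ('H'): step: R->0, L->2 (L advanced); H->plug->H->R->B->L->F->refl->G->L'->F->R'->D->plug->D

Answer: EHCCGBFFD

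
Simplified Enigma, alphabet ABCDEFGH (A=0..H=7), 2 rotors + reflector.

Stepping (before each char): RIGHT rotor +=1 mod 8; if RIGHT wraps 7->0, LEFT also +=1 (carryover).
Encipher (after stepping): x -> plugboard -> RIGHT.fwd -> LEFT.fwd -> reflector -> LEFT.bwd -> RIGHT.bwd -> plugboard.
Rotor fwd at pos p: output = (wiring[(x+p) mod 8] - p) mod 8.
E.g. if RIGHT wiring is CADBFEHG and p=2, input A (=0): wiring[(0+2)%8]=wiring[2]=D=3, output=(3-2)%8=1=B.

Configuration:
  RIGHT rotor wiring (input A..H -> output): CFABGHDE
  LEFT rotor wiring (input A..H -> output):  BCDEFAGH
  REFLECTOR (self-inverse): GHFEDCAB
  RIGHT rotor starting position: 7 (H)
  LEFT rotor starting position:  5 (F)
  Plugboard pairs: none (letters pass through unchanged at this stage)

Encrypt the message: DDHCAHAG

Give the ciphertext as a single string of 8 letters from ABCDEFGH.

Char 1 ('D'): step: R->0, L->6 (L advanced); D->plug->D->R->B->L->B->refl->H->L'->G->R'->E->plug->E
Char 2 ('D'): step: R->1, L=6; D->plug->D->R->F->L->G->refl->A->L'->A->R'->C->plug->C
Char 3 ('H'): step: R->2, L=6; H->plug->H->R->D->L->E->refl->D->L'->C->R'->F->plug->F
Char 4 ('C'): step: R->3, L=6; C->plug->C->R->E->L->F->refl->C->L'->H->R'->F->plug->F
Char 5 ('A'): step: R->4, L=6; A->plug->A->R->C->L->D->refl->E->L'->D->R'->B->plug->B
Char 6 ('H'): step: R->5, L=6; H->plug->H->R->B->L->B->refl->H->L'->G->R'->B->plug->B
Char 7 ('A'): step: R->6, L=6; A->plug->A->R->F->L->G->refl->A->L'->A->R'->G->plug->G
Char 8 ('G'): step: R->7, L=6; G->plug->G->R->A->L->A->refl->G->L'->F->R'->A->plug->A

Answer: ECFFBBGA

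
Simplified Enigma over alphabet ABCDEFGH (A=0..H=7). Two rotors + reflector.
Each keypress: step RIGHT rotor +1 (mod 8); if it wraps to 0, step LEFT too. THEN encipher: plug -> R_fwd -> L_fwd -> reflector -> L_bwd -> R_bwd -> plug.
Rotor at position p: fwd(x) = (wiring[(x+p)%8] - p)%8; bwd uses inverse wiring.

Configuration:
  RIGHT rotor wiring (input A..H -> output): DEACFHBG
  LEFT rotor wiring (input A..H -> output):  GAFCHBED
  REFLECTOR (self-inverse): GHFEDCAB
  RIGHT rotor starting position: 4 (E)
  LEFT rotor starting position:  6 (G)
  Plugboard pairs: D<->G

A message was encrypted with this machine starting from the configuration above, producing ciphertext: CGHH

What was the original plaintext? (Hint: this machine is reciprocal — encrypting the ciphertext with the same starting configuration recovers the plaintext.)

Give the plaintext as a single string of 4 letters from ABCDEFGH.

Answer: FFDF

Derivation:
Char 1 ('C'): step: R->5, L=6; C->plug->C->R->B->L->F->refl->C->L'->D->R'->F->plug->F
Char 2 ('G'): step: R->6, L=6; G->plug->D->R->G->L->B->refl->H->L'->E->R'->F->plug->F
Char 3 ('H'): step: R->7, L=6; H->plug->H->R->C->L->A->refl->G->L'->A->R'->G->plug->D
Char 4 ('H'): step: R->0, L->7 (L advanced); H->plug->H->R->G->L->C->refl->F->L'->H->R'->F->plug->F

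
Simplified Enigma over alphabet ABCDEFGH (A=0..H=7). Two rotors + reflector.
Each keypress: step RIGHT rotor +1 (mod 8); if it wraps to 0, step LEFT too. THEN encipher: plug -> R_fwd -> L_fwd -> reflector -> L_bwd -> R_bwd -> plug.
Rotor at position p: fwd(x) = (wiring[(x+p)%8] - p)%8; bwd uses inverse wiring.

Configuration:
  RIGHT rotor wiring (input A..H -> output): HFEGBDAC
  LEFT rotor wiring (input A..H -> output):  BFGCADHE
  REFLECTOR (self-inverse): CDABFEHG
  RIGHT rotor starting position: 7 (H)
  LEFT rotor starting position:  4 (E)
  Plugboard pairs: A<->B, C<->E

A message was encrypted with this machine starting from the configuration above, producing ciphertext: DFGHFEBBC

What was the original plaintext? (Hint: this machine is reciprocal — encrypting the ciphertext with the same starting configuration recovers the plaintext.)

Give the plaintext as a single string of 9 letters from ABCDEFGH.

Char 1 ('D'): step: R->0, L->5 (L advanced); D->plug->D->R->G->L->F->refl->E->L'->D->R'->F->plug->F
Char 2 ('F'): step: R->1, L=5; F->plug->F->R->H->L->D->refl->B->L'->F->R'->C->plug->E
Char 3 ('G'): step: R->2, L=5; G->plug->G->R->F->L->B->refl->D->L'->H->R'->C->plug->E
Char 4 ('H'): step: R->3, L=5; H->plug->H->R->B->L->C->refl->A->L'->E->R'->F->plug->F
Char 5 ('F'): step: R->4, L=5; F->plug->F->R->B->L->C->refl->A->L'->E->R'->C->plug->E
Char 6 ('E'): step: R->5, L=5; E->plug->C->R->F->L->B->refl->D->L'->H->R'->F->plug->F
Char 7 ('B'): step: R->6, L=5; B->plug->A->R->C->L->H->refl->G->L'->A->R'->F->plug->F
Char 8 ('B'): step: R->7, L=5; B->plug->A->R->D->L->E->refl->F->L'->G->R'->C->plug->E
Char 9 ('C'): step: R->0, L->6 (L advanced); C->plug->E->R->B->L->G->refl->H->L'->D->R'->F->plug->F

Answer: FEEFEFFEF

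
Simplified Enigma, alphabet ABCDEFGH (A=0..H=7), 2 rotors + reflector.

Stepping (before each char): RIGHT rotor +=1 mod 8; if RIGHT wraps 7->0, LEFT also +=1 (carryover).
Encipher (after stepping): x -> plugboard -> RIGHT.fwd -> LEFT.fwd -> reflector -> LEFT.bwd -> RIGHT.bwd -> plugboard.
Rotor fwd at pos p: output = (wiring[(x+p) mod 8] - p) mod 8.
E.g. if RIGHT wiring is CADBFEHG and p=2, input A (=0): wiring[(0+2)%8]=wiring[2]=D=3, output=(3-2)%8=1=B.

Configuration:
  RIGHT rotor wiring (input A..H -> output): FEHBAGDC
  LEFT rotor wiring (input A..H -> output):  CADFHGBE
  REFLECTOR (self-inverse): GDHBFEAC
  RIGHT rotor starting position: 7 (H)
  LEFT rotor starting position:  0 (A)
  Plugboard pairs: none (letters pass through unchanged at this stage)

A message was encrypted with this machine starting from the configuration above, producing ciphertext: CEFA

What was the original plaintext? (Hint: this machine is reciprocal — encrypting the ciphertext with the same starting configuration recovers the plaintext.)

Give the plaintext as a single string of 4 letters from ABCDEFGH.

Char 1 ('C'): step: R->0, L->1 (L advanced); C->plug->C->R->H->L->B->refl->D->L'->G->R'->F->plug->F
Char 2 ('E'): step: R->1, L=1; E->plug->E->R->F->L->A->refl->G->L'->D->R'->A->plug->A
Char 3 ('F'): step: R->2, L=1; F->plug->F->R->A->L->H->refl->C->L'->B->R'->E->plug->E
Char 4 ('A'): step: R->3, L=1; A->plug->A->R->G->L->D->refl->B->L'->H->R'->E->plug->E

Answer: FAEE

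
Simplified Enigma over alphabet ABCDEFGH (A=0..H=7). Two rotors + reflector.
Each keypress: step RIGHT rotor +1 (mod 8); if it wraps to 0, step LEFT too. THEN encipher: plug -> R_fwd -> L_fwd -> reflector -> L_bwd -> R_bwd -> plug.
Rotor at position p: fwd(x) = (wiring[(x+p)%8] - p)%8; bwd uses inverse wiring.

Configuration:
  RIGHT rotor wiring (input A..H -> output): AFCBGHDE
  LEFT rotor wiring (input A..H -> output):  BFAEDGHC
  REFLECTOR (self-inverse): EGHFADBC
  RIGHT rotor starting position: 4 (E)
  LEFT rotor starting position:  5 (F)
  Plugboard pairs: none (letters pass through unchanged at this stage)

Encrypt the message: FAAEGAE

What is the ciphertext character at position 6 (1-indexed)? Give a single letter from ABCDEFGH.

Char 1 ('F'): step: R->5, L=5; F->plug->F->R->F->L->D->refl->F->L'->C->R'->A->plug->A
Char 2 ('A'): step: R->6, L=5; A->plug->A->R->F->L->D->refl->F->L'->C->R'->C->plug->C
Char 3 ('A'): step: R->7, L=5; A->plug->A->R->F->L->D->refl->F->L'->C->R'->E->plug->E
Char 4 ('E'): step: R->0, L->6 (L advanced); E->plug->E->R->G->L->F->refl->D->L'->C->R'->C->plug->C
Char 5 ('G'): step: R->1, L=6; G->plug->G->R->D->L->H->refl->C->L'->E->R'->A->plug->A
Char 6 ('A'): step: R->2, L=6; A->plug->A->R->A->L->B->refl->G->L'->F->R'->D->plug->D

D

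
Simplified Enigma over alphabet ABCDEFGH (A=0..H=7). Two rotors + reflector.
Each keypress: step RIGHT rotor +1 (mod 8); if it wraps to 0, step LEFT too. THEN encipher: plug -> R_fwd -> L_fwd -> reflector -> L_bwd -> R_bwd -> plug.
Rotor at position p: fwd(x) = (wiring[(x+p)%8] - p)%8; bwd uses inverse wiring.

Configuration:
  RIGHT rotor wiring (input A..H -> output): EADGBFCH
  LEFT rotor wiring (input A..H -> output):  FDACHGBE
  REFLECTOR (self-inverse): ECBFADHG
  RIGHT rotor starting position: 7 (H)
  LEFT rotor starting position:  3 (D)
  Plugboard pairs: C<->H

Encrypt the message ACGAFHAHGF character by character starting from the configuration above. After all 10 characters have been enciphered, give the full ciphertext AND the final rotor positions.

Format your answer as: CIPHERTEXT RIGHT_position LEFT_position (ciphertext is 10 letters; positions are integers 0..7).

Answer: EGEBBABDAC 1 5

Derivation:
Char 1 ('A'): step: R->0, L->4 (L advanced); A->plug->A->R->E->L->B->refl->C->L'->B->R'->E->plug->E
Char 2 ('C'): step: R->1, L=4; C->plug->H->R->D->L->A->refl->E->L'->G->R'->G->plug->G
Char 3 ('G'): step: R->2, L=4; G->plug->G->R->C->L->F->refl->D->L'->A->R'->E->plug->E
Char 4 ('A'): step: R->3, L=4; A->plug->A->R->D->L->A->refl->E->L'->G->R'->B->plug->B
Char 5 ('F'): step: R->4, L=4; F->plug->F->R->E->L->B->refl->C->L'->B->R'->B->plug->B
Char 6 ('H'): step: R->5, L=4; H->plug->C->R->C->L->F->refl->D->L'->A->R'->A->plug->A
Char 7 ('A'): step: R->6, L=4; A->plug->A->R->E->L->B->refl->C->L'->B->R'->B->plug->B
Char 8 ('H'): step: R->7, L=4; H->plug->C->R->B->L->C->refl->B->L'->E->R'->D->plug->D
Char 9 ('G'): step: R->0, L->5 (L advanced); G->plug->G->R->C->L->H->refl->G->L'->E->R'->A->plug->A
Char 10 ('F'): step: R->1, L=5; F->plug->F->R->B->L->E->refl->A->L'->D->R'->H->plug->C
Final: ciphertext=EGEBBABDAC, RIGHT=1, LEFT=5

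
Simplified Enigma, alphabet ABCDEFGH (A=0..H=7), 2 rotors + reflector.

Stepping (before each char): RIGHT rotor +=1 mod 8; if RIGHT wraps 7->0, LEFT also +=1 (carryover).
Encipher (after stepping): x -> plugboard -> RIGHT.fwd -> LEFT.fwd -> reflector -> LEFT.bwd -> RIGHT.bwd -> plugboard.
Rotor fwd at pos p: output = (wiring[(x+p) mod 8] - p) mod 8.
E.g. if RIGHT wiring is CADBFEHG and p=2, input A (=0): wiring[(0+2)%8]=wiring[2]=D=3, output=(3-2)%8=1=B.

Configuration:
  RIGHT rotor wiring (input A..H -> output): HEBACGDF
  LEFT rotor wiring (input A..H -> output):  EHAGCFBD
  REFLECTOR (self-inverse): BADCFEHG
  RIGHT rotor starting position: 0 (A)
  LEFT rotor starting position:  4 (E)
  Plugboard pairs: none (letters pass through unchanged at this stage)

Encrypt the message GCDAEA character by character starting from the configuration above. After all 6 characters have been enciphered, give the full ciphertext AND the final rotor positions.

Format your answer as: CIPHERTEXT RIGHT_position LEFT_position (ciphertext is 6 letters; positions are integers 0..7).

Answer: DFCBHB 6 4

Derivation:
Char 1 ('G'): step: R->1, L=4; G->plug->G->R->E->L->A->refl->B->L'->B->R'->D->plug->D
Char 2 ('C'): step: R->2, L=4; C->plug->C->R->A->L->G->refl->H->L'->D->R'->F->plug->F
Char 3 ('D'): step: R->3, L=4; D->plug->D->R->A->L->G->refl->H->L'->D->R'->C->plug->C
Char 4 ('A'): step: R->4, L=4; A->plug->A->R->G->L->E->refl->F->L'->C->R'->B->plug->B
Char 5 ('E'): step: R->5, L=4; E->plug->E->R->H->L->C->refl->D->L'->F->R'->H->plug->H
Char 6 ('A'): step: R->6, L=4; A->plug->A->R->F->L->D->refl->C->L'->H->R'->B->plug->B
Final: ciphertext=DFCBHB, RIGHT=6, LEFT=4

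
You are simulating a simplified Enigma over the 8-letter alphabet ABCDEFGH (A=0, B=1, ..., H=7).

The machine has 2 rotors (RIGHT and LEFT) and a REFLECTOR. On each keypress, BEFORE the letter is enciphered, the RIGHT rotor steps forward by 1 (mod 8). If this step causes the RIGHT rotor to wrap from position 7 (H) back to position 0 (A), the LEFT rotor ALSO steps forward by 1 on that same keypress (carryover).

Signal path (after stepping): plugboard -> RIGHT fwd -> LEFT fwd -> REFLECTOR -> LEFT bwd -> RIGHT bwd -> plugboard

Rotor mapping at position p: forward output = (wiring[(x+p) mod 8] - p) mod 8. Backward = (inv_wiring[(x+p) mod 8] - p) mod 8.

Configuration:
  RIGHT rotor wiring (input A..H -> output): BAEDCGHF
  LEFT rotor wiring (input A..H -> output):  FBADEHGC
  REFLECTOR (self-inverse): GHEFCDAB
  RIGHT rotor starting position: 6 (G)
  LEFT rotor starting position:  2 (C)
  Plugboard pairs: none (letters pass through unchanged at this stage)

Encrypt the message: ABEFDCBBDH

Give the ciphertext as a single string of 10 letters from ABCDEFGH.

Answer: FFCGHHHCBA

Derivation:
Char 1 ('A'): step: R->7, L=2; A->plug->A->R->G->L->D->refl->F->L'->D->R'->F->plug->F
Char 2 ('B'): step: R->0, L->3 (L advanced); B->plug->B->R->A->L->A->refl->G->L'->G->R'->F->plug->F
Char 3 ('E'): step: R->1, L=3; E->plug->E->R->F->L->C->refl->E->L'->C->R'->C->plug->C
Char 4 ('F'): step: R->2, L=3; F->plug->F->R->D->L->D->refl->F->L'->H->R'->G->plug->G
Char 5 ('D'): step: R->3, L=3; D->plug->D->R->E->L->H->refl->B->L'->B->R'->H->plug->H
Char 6 ('C'): step: R->4, L=3; C->plug->C->R->D->L->D->refl->F->L'->H->R'->H->plug->H
Char 7 ('B'): step: R->5, L=3; B->plug->B->R->C->L->E->refl->C->L'->F->R'->H->plug->H
Char 8 ('B'): step: R->6, L=3; B->plug->B->R->H->L->F->refl->D->L'->D->R'->C->plug->C
Char 9 ('D'): step: R->7, L=3; D->plug->D->R->F->L->C->refl->E->L'->C->R'->B->plug->B
Char 10 ('H'): step: R->0, L->4 (L advanced); H->plug->H->R->F->L->F->refl->D->L'->B->R'->A->plug->A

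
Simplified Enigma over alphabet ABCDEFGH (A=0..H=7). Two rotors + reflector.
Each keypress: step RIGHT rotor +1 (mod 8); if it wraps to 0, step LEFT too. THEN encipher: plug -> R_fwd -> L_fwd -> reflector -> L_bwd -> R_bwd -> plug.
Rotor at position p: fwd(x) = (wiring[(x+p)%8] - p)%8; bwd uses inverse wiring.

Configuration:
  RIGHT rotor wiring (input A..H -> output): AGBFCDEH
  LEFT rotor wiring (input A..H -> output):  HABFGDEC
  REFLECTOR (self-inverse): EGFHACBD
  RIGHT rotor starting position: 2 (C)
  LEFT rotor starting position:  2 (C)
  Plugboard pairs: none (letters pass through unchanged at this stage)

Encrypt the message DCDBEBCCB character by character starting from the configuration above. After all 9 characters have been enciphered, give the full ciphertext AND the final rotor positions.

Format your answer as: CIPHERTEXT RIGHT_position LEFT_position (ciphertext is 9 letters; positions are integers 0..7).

Char 1 ('D'): step: R->3, L=2; D->plug->D->R->B->L->D->refl->H->L'->A->R'->C->plug->C
Char 2 ('C'): step: R->4, L=2; C->plug->C->R->A->L->H->refl->D->L'->B->R'->H->plug->H
Char 3 ('D'): step: R->5, L=2; D->plug->D->R->D->L->B->refl->G->L'->H->R'->B->plug->B
Char 4 ('B'): step: R->6, L=2; B->plug->B->R->B->L->D->refl->H->L'->A->R'->D->plug->D
Char 5 ('E'): step: R->7, L=2; E->plug->E->R->G->L->F->refl->C->L'->E->R'->G->plug->G
Char 6 ('B'): step: R->0, L->3 (L advanced); B->plug->B->R->G->L->F->refl->C->L'->A->R'->A->plug->A
Char 7 ('C'): step: R->1, L=3; C->plug->C->R->E->L->H->refl->D->L'->B->R'->D->plug->D
Char 8 ('C'): step: R->2, L=3; C->plug->C->R->A->L->C->refl->F->L'->G->R'->G->plug->G
Char 9 ('B'): step: R->3, L=3; B->plug->B->R->H->L->G->refl->B->L'->D->R'->G->plug->G
Final: ciphertext=CHBDGADGG, RIGHT=3, LEFT=3

Answer: CHBDGADGG 3 3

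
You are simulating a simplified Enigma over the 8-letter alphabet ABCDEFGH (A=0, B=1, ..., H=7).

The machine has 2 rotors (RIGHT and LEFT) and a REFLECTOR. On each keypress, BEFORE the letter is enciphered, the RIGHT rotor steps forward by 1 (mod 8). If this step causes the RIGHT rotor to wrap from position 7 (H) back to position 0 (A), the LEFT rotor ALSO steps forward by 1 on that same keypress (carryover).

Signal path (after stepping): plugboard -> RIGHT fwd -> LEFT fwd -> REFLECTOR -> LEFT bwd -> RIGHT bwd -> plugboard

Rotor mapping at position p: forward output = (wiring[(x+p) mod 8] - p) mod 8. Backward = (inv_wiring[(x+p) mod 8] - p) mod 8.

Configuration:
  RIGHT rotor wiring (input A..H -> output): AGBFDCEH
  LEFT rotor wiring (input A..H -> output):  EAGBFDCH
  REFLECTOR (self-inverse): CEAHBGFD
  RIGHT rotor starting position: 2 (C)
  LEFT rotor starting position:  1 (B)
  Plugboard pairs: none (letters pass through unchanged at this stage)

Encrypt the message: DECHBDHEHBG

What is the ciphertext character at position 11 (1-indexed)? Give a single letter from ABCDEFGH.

Char 1 ('D'): step: R->3, L=1; D->plug->D->R->B->L->F->refl->G->L'->G->R'->H->plug->H
Char 2 ('E'): step: R->4, L=1; E->plug->E->R->E->L->C->refl->A->L'->C->R'->F->plug->F
Char 3 ('C'): step: R->5, L=1; C->plug->C->R->C->L->A->refl->C->L'->E->R'->F->plug->F
Char 4 ('H'): step: R->6, L=1; H->plug->H->R->E->L->C->refl->A->L'->C->R'->C->plug->C
Char 5 ('B'): step: R->7, L=1; B->plug->B->R->B->L->F->refl->G->L'->G->R'->E->plug->E
Char 6 ('D'): step: R->0, L->2 (L advanced); D->plug->D->R->F->L->F->refl->G->L'->H->R'->H->plug->H
Char 7 ('H'): step: R->1, L=2; H->plug->H->R->H->L->G->refl->F->L'->F->R'->A->plug->A
Char 8 ('E'): step: R->2, L=2; E->plug->E->R->C->L->D->refl->H->L'->B->R'->C->plug->C
Char 9 ('H'): step: R->3, L=2; H->plug->H->R->G->L->C->refl->A->L'->E->R'->E->plug->E
Char 10 ('B'): step: R->4, L=2; B->plug->B->R->G->L->C->refl->A->L'->E->R'->E->plug->E
Char 11 ('G'): step: R->5, L=2; G->plug->G->R->A->L->E->refl->B->L'->D->R'->D->plug->D

D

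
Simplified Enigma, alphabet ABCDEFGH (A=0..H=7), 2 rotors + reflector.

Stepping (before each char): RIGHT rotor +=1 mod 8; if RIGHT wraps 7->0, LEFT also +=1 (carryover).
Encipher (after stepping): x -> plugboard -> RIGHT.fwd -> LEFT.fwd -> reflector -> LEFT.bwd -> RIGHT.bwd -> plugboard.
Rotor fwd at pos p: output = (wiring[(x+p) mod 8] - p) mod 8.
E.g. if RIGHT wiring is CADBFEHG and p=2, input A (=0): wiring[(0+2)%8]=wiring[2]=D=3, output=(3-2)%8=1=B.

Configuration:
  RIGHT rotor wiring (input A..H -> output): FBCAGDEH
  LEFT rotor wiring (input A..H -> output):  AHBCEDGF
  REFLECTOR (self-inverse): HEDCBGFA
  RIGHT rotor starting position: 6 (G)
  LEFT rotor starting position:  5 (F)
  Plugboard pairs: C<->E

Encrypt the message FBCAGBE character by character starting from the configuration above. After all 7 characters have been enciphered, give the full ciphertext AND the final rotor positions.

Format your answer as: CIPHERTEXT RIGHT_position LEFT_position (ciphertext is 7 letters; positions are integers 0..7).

Char 1 ('F'): step: R->7, L=5; F->plug->F->R->H->L->H->refl->A->L'->C->R'->C->plug->E
Char 2 ('B'): step: R->0, L->6 (L advanced); B->plug->B->R->B->L->H->refl->A->L'->A->R'->D->plug->D
Char 3 ('C'): step: R->1, L=6; C->plug->E->R->C->L->C->refl->D->L'->E->R'->H->plug->H
Char 4 ('A'): step: R->2, L=6; A->plug->A->R->A->L->A->refl->H->L'->B->R'->D->plug->D
Char 5 ('G'): step: R->3, L=6; G->plug->G->R->G->L->G->refl->F->L'->H->R'->H->plug->H
Char 6 ('B'): step: R->4, L=6; B->plug->B->R->H->L->F->refl->G->L'->G->R'->G->plug->G
Char 7 ('E'): step: R->5, L=6; E->plug->C->R->C->L->C->refl->D->L'->E->R'->E->plug->C
Final: ciphertext=EDHDHGC, RIGHT=5, LEFT=6

Answer: EDHDHGC 5 6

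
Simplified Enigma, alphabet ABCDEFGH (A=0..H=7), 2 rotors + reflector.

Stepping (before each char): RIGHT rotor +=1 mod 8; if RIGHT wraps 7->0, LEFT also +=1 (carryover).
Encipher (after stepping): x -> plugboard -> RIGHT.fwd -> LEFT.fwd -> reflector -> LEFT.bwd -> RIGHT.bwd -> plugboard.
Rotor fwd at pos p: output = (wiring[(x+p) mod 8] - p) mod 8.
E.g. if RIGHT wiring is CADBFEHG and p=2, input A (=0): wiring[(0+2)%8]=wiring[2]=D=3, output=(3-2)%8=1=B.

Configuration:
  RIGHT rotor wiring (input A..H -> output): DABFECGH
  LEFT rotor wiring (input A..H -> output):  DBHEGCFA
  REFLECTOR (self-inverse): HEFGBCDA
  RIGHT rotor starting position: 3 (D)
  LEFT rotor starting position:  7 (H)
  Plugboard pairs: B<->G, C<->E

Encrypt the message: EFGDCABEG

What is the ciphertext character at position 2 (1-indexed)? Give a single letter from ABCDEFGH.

Char 1 ('E'): step: R->4, L=7; E->plug->C->R->C->L->C->refl->F->L'->E->R'->F->plug->F
Char 2 ('F'): step: R->5, L=7; F->plug->F->R->E->L->F->refl->C->L'->C->R'->C->plug->E

E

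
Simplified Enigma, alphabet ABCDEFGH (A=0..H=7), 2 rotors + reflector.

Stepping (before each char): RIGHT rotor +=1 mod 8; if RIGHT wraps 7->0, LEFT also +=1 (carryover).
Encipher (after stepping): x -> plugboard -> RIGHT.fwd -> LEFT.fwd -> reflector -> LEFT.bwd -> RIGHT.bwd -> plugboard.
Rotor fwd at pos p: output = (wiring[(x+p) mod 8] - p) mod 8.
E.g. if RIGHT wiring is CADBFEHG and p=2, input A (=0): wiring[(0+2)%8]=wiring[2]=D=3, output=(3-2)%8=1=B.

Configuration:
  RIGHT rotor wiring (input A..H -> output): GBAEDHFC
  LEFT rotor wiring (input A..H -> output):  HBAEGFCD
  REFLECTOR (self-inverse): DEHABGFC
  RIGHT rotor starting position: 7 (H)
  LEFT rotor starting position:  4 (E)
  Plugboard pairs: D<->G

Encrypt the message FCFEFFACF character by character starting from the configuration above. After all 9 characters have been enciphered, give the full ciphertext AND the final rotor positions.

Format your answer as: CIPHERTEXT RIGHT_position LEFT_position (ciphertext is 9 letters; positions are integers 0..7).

Char 1 ('F'): step: R->0, L->5 (L advanced); F->plug->F->R->H->L->B->refl->E->L'->E->R'->D->plug->G
Char 2 ('C'): step: R->1, L=5; C->plug->C->R->D->L->C->refl->H->L'->G->R'->E->plug->E
Char 3 ('F'): step: R->2, L=5; F->plug->F->R->A->L->A->refl->D->L'->F->R'->D->plug->G
Char 4 ('E'): step: R->3, L=5; E->plug->E->R->H->L->B->refl->E->L'->E->R'->C->plug->C
Char 5 ('F'): step: R->4, L=5; F->plug->F->R->F->L->D->refl->A->L'->A->R'->H->plug->H
Char 6 ('F'): step: R->5, L=5; F->plug->F->R->D->L->C->refl->H->L'->G->R'->H->plug->H
Char 7 ('A'): step: R->6, L=5; A->plug->A->R->H->L->B->refl->E->L'->E->R'->B->plug->B
Char 8 ('C'): step: R->7, L=5; C->plug->C->R->C->L->G->refl->F->L'->B->R'->D->plug->G
Char 9 ('F'): step: R->0, L->6 (L advanced); F->plug->F->R->H->L->H->refl->C->L'->E->R'->D->plug->G
Final: ciphertext=GEGCHHBGG, RIGHT=0, LEFT=6

Answer: GEGCHHBGG 0 6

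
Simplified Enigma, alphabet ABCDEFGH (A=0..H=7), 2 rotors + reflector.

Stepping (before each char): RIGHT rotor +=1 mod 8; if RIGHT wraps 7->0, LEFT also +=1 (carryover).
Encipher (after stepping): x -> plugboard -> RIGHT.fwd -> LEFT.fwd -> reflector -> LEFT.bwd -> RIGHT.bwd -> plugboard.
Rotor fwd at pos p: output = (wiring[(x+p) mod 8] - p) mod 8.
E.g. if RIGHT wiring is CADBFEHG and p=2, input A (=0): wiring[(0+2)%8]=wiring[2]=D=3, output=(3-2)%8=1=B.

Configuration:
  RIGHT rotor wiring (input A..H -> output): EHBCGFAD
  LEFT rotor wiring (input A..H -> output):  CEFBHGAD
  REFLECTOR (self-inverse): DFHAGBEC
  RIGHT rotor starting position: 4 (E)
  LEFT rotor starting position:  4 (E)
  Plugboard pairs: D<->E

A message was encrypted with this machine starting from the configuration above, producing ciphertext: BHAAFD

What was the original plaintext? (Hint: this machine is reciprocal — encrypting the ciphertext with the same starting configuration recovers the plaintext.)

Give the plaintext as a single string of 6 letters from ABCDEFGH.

Answer: HCEBDG

Derivation:
Char 1 ('B'): step: R->5, L=4; B->plug->B->R->D->L->H->refl->C->L'->B->R'->H->plug->H
Char 2 ('H'): step: R->6, L=4; H->plug->H->R->H->L->F->refl->B->L'->G->R'->C->plug->C
Char 3 ('A'): step: R->7, L=4; A->plug->A->R->E->L->G->refl->E->L'->C->R'->D->plug->E
Char 4 ('A'): step: R->0, L->5 (L advanced); A->plug->A->R->E->L->H->refl->C->L'->H->R'->B->plug->B
Char 5 ('F'): step: R->1, L=5; F->plug->F->R->H->L->C->refl->H->L'->E->R'->E->plug->D
Char 6 ('D'): step: R->2, L=5; D->plug->E->R->G->L->E->refl->G->L'->C->R'->G->plug->G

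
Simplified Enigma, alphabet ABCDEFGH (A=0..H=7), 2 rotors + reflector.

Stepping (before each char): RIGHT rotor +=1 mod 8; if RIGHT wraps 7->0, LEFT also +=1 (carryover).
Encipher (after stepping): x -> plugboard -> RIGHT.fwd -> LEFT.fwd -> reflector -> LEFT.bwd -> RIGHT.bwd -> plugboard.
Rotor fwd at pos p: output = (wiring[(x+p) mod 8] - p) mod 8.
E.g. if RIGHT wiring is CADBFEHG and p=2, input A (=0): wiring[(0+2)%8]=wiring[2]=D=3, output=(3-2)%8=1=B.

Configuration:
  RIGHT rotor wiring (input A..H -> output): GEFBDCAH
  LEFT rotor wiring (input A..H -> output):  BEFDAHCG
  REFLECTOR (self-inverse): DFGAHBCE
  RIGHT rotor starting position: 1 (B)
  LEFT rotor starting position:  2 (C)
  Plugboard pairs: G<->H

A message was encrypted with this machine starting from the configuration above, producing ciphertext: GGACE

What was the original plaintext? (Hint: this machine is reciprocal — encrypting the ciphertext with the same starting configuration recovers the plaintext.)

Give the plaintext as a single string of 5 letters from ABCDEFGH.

Char 1 ('G'): step: R->2, L=2; G->plug->H->R->C->L->G->refl->C->L'->H->R'->B->plug->B
Char 2 ('G'): step: R->3, L=2; G->plug->H->R->C->L->G->refl->C->L'->H->R'->C->plug->C
Char 3 ('A'): step: R->4, L=2; A->plug->A->R->H->L->C->refl->G->L'->C->R'->E->plug->E
Char 4 ('C'): step: R->5, L=2; C->plug->C->R->C->L->G->refl->C->L'->H->R'->E->plug->E
Char 5 ('E'): step: R->6, L=2; E->plug->E->R->H->L->C->refl->G->L'->C->R'->A->plug->A

Answer: BCEEA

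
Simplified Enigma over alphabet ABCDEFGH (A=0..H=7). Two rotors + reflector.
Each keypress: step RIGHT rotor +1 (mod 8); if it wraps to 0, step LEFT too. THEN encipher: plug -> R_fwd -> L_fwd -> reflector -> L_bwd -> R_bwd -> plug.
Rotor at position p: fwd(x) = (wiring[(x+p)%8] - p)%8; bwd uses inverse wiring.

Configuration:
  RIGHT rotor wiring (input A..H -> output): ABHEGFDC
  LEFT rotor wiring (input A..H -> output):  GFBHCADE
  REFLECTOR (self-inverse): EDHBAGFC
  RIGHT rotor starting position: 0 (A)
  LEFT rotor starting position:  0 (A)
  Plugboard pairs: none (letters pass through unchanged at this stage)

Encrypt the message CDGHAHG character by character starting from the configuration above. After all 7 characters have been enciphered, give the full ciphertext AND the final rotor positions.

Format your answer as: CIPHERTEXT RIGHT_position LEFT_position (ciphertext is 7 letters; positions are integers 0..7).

Char 1 ('C'): step: R->1, L=0; C->plug->C->R->D->L->H->refl->C->L'->E->R'->E->plug->E
Char 2 ('D'): step: R->2, L=0; D->plug->D->R->D->L->H->refl->C->L'->E->R'->C->plug->C
Char 3 ('G'): step: R->3, L=0; G->plug->G->R->G->L->D->refl->B->L'->C->R'->C->plug->C
Char 4 ('H'): step: R->4, L=0; H->plug->H->R->A->L->G->refl->F->L'->B->R'->B->plug->B
Char 5 ('A'): step: R->5, L=0; A->plug->A->R->A->L->G->refl->F->L'->B->R'->H->plug->H
Char 6 ('H'): step: R->6, L=0; H->plug->H->R->H->L->E->refl->A->L'->F->R'->A->plug->A
Char 7 ('G'): step: R->7, L=0; G->plug->G->R->G->L->D->refl->B->L'->C->R'->C->plug->C
Final: ciphertext=ECCBHAC, RIGHT=7, LEFT=0

Answer: ECCBHAC 7 0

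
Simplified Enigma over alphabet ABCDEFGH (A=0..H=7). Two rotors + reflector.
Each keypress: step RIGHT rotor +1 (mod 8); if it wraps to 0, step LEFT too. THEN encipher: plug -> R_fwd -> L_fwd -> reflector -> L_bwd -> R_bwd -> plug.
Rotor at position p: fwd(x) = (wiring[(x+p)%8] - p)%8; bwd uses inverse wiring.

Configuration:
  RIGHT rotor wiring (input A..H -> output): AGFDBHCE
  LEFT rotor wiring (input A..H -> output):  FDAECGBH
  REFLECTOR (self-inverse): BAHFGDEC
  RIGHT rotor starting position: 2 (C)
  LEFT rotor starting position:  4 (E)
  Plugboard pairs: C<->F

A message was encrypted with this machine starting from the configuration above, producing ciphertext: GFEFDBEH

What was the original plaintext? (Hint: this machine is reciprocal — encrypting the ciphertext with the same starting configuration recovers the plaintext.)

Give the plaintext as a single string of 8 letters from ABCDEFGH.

Answer: HDBGGGFB

Derivation:
Char 1 ('G'): step: R->3, L=4; G->plug->G->R->D->L->D->refl->F->L'->C->R'->H->plug->H
Char 2 ('F'): step: R->4, L=4; F->plug->C->R->G->L->E->refl->G->L'->A->R'->D->plug->D
Char 3 ('E'): step: R->5, L=4; E->plug->E->R->B->L->C->refl->H->L'->F->R'->B->plug->B
Char 4 ('F'): step: R->6, L=4; F->plug->C->R->C->L->F->refl->D->L'->D->R'->G->plug->G
Char 5 ('D'): step: R->7, L=4; D->plug->D->R->G->L->E->refl->G->L'->A->R'->G->plug->G
Char 6 ('B'): step: R->0, L->5 (L advanced); B->plug->B->R->G->L->H->refl->C->L'->C->R'->G->plug->G
Char 7 ('E'): step: R->1, L=5; E->plug->E->R->G->L->H->refl->C->L'->C->R'->C->plug->F
Char 8 ('H'): step: R->2, L=5; H->plug->H->R->E->L->G->refl->E->L'->B->R'->B->plug->B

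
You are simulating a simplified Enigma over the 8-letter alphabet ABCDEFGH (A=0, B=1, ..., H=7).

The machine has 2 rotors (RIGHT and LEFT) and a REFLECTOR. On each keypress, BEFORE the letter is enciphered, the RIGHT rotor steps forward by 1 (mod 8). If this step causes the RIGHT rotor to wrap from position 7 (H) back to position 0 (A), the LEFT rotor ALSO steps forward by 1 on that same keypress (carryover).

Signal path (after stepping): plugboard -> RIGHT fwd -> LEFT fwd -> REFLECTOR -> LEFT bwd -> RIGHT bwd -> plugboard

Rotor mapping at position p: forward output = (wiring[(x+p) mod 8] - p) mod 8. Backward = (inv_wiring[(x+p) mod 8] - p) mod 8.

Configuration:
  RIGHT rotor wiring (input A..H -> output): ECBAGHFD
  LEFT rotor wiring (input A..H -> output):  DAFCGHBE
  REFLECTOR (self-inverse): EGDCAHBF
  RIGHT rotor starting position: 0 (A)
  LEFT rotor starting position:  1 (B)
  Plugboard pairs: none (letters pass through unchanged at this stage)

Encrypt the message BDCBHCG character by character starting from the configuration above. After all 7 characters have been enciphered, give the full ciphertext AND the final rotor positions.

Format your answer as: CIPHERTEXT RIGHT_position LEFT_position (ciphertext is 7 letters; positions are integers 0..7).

Char 1 ('B'): step: R->1, L=1; B->plug->B->R->A->L->H->refl->F->L'->D->R'->H->plug->H
Char 2 ('D'): step: R->2, L=1; D->plug->D->R->F->L->A->refl->E->L'->B->R'->F->plug->F
Char 3 ('C'): step: R->3, L=1; C->plug->C->R->E->L->G->refl->B->L'->C->R'->D->plug->D
Char 4 ('B'): step: R->4, L=1; B->plug->B->R->D->L->F->refl->H->L'->A->R'->E->plug->E
Char 5 ('H'): step: R->5, L=1; H->plug->H->R->B->L->E->refl->A->L'->F->R'->E->plug->E
Char 6 ('C'): step: R->6, L=1; C->plug->C->R->G->L->D->refl->C->L'->H->R'->A->plug->A
Char 7 ('G'): step: R->7, L=1; G->plug->G->R->A->L->H->refl->F->L'->D->R'->C->plug->C
Final: ciphertext=HFDEEAC, RIGHT=7, LEFT=1

Answer: HFDEEAC 7 1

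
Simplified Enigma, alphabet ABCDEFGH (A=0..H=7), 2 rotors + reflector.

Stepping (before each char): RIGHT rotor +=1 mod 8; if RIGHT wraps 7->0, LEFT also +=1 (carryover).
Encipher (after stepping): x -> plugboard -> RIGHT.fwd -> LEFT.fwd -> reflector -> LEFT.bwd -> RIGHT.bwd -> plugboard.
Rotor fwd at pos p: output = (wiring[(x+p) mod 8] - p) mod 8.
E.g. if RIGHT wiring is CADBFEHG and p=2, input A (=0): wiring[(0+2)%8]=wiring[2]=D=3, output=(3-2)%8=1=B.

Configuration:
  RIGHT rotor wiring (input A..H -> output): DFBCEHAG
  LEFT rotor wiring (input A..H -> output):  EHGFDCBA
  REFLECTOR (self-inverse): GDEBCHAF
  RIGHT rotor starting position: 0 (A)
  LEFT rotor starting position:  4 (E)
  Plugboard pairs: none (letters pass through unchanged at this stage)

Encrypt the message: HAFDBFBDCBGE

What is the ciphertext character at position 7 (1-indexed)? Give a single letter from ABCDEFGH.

Char 1 ('H'): step: R->1, L=4; H->plug->H->R->C->L->F->refl->H->L'->A->R'->B->plug->B
Char 2 ('A'): step: R->2, L=4; A->plug->A->R->H->L->B->refl->D->L'->F->R'->D->plug->D
Char 3 ('F'): step: R->3, L=4; F->plug->F->R->A->L->H->refl->F->L'->C->R'->G->plug->G
Char 4 ('D'): step: R->4, L=4; D->plug->D->R->C->L->F->refl->H->L'->A->R'->A->plug->A
Char 5 ('B'): step: R->5, L=4; B->plug->B->R->D->L->E->refl->C->L'->G->R'->D->plug->D
Char 6 ('F'): step: R->6, L=4; F->plug->F->R->E->L->A->refl->G->L'->B->R'->H->plug->H
Char 7 ('B'): step: R->7, L=4; B->plug->B->R->E->L->A->refl->G->L'->B->R'->H->plug->H

H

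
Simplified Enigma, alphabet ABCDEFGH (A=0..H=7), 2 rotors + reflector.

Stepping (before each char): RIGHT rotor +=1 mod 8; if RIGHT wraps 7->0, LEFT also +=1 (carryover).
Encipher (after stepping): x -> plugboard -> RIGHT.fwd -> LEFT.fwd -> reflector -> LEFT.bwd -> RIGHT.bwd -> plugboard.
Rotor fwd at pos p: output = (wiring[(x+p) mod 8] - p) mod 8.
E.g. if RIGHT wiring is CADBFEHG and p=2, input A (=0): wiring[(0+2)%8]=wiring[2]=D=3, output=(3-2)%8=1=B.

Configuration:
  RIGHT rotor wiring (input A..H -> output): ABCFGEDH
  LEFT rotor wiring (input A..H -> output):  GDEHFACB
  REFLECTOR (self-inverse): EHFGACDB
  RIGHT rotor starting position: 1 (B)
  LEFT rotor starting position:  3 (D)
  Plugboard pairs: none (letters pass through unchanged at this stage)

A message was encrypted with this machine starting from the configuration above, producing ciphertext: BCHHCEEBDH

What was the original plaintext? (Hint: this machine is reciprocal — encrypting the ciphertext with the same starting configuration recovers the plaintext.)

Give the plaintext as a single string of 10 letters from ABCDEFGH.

Answer: HAACBABGHA

Derivation:
Char 1 ('B'): step: R->2, L=3; B->plug->B->R->D->L->H->refl->B->L'->H->R'->H->plug->H
Char 2 ('C'): step: R->3, L=3; C->plug->C->R->B->L->C->refl->F->L'->C->R'->A->plug->A
Char 3 ('H'): step: R->4, L=3; H->plug->H->R->B->L->C->refl->F->L'->C->R'->A->plug->A
Char 4 ('H'): step: R->5, L=3; H->plug->H->R->B->L->C->refl->F->L'->C->R'->C->plug->C
Char 5 ('C'): step: R->6, L=3; C->plug->C->R->C->L->F->refl->C->L'->B->R'->B->plug->B
Char 6 ('E'): step: R->7, L=3; E->plug->E->R->G->L->A->refl->E->L'->A->R'->A->plug->A
Char 7 ('E'): step: R->0, L->4 (L advanced); E->plug->E->R->G->L->A->refl->E->L'->B->R'->B->plug->B
Char 8 ('B'): step: R->1, L=4; B->plug->B->R->B->L->E->refl->A->L'->G->R'->G->plug->G
Char 9 ('D'): step: R->2, L=4; D->plug->D->R->C->L->G->refl->D->L'->H->R'->H->plug->H
Char 10 ('H'): step: R->3, L=4; H->plug->H->R->H->L->D->refl->G->L'->C->R'->A->plug->A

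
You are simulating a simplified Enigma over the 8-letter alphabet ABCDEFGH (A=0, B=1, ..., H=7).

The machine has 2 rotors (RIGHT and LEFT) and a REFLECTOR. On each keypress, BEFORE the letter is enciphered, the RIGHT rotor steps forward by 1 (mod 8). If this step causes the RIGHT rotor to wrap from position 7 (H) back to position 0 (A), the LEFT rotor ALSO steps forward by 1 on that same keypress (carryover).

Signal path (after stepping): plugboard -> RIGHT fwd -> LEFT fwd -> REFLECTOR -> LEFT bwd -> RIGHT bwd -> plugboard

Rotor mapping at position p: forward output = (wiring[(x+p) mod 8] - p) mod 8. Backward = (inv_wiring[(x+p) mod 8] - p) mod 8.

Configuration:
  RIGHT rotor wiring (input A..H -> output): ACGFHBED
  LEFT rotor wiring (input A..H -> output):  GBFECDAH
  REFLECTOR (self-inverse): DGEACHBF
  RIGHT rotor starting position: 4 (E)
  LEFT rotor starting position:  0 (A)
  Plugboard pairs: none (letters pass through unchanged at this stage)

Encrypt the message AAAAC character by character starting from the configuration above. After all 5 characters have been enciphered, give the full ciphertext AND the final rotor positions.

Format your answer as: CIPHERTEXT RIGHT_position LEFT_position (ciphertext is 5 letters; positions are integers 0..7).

Answer: DBCBA 1 1

Derivation:
Char 1 ('A'): step: R->5, L=0; A->plug->A->R->E->L->C->refl->E->L'->D->R'->D->plug->D
Char 2 ('A'): step: R->6, L=0; A->plug->A->R->G->L->A->refl->D->L'->F->R'->B->plug->B
Char 3 ('A'): step: R->7, L=0; A->plug->A->R->E->L->C->refl->E->L'->D->R'->C->plug->C
Char 4 ('A'): step: R->0, L->1 (L advanced); A->plug->A->R->A->L->A->refl->D->L'->C->R'->B->plug->B
Char 5 ('C'): step: R->1, L=1; C->plug->C->R->E->L->C->refl->E->L'->B->R'->A->plug->A
Final: ciphertext=DBCBA, RIGHT=1, LEFT=1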